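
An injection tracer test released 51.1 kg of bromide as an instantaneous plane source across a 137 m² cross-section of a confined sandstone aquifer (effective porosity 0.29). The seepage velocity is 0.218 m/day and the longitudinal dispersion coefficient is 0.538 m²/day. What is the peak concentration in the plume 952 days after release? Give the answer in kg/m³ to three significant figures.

0.0160 kg/m³

The peak of an instantaneous 1D plume sits at x = vt; there the Gaussian factor is 1 and C_max = M/(n_e·A·√(4πDt)), where n_e·A is the pore area the mass is dissolved in.
√(4πDt) = √(4π × 0.538 × 952) = 80.23 m, so C_max = 51.1/(0.29 × 137 × 80.23) = 0.0160 kg/m³.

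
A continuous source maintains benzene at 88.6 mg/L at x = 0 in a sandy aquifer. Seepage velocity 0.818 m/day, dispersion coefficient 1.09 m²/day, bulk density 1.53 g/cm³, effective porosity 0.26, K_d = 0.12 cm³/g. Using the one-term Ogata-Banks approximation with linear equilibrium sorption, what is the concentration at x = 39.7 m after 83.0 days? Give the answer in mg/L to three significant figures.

44.6 mg/L

Retardation factor R = 1 + ρ_b·K_d/n = 1 + 1.53 × 0.12/0.26 = 1.706.
Sorption retards both mechanisms: v_R = v/R = 0.4795 m/day, D_R = D/R = 0.6389 m²/day.
v_R·t = 0.4795 × 83.0 = 39.7985 m; 2√(D_R t) = 14.56 m; argument = (39.7 − 39.7985)/14.56 = -0.006765.
C = C₀ × ½·erfc(-0.006765) = 88.6 × 0.5038 = 44.6 mg/L.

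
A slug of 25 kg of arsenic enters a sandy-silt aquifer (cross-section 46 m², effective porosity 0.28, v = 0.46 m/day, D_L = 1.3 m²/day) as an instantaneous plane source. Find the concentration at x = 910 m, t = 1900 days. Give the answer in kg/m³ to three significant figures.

0.00966 kg/m³

For an instantaneous plane source, C(x,t) = M/(n_e·A·√(4πDt)) · exp(−(x−vt)²/(4Dt)), with n_e·A the pore (flow) area.
Plume center vt = 0.46 × 1900 = 874 m, so the well at 910 m is 36 m downgradient of the peak.
√(4πDt) = 176.2 m, giving peak height M/(n_e·A·√(4πDt)) = 25/(0.28 × 46 × 176.2) = 0.01102 kg/m³.
(x−vt)²/(4Dt) = (36)²/(4 × 1.3 × 1900) = 0.1312; exp(−0.1312) = 0.8770.
C = 0.01102 × 0.8770 = 0.00966 kg/m³.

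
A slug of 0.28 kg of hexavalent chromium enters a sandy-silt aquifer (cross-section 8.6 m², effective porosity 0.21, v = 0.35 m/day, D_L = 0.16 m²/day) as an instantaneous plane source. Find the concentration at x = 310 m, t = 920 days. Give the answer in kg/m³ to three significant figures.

For an instantaneous plane source, C(x,t) = M/(n_e·A·√(4πDt)) · exp(−(x−vt)²/(4Dt)), with n_e·A the pore (flow) area.
Plume center vt = 0.35 × 920 = 322 m, so the well at 310 m is 12 m upgradient of the peak.
√(4πDt) = 43.01 m, giving peak height M/(n_e·A·√(4πDt)) = 0.28/(0.21 × 8.6 × 43.01) = 0.003605 kg/m³.
(x−vt)²/(4Dt) = (-12)²/(4 × 0.16 × 920) = 0.2446; exp(−0.2446) = 0.7830.
C = 0.003605 × 0.7830 = 0.00282 kg/m³.

0.00282 kg/m³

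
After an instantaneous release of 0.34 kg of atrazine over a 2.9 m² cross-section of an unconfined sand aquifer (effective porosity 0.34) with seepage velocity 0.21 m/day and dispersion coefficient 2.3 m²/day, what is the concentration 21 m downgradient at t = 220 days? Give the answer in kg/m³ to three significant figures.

For an instantaneous plane source, C(x,t) = M/(n_e·A·√(4πDt)) · exp(−(x−vt)²/(4Dt)), with n_e·A the pore (flow) area.
Plume center vt = 0.21 × 220 = 46.2 m, so the well at 21 m is 25.2 m upgradient of the peak.
√(4πDt) = 79.74 m, giving peak height M/(n_e·A·√(4πDt)) = 0.34/(0.34 × 2.9 × 79.74) = 0.004324 kg/m³.
(x−vt)²/(4Dt) = (-25.2)²/(4 × 2.3 × 220) = 0.3138; exp(−0.3138) = 0.7307.
C = 0.004324 × 0.7307 = 0.00316 kg/m³.

0.00316 kg/m³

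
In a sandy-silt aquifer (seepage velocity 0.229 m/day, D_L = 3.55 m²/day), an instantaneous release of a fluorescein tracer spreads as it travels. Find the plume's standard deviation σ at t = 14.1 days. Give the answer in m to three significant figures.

10.0 m

Dispersive spreading gives a Gaussian with σ² = 2Dt; advection only shifts the center.
σ = √(2 × 3.55 × 14.1) = 10.0 m.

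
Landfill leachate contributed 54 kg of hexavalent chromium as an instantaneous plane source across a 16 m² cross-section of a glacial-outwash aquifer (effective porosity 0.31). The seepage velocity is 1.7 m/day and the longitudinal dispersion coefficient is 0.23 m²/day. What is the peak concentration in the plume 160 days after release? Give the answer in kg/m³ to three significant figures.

The peak of an instantaneous 1D plume sits at x = vt; there the Gaussian factor is 1 and C_max = M/(n_e·A·√(4πDt)), where n_e·A is the pore area the mass is dissolved in.
√(4πDt) = √(4π × 0.23 × 160) = 21.50 m, so C_max = 54/(0.31 × 16 × 21.50) = 0.506 kg/m³.

0.506 kg/m³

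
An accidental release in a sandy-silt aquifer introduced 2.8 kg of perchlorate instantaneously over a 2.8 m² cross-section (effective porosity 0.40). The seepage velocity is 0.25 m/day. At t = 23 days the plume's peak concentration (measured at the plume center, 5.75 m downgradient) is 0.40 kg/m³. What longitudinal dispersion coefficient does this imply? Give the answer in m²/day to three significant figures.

At the plume center C_max = M/(n_e·A·√(4πDt)), so D = M²/(4πt·(n_e·A·C_max)²).
n_e·A·C_max = 0.40 × 2.8 × 0.40 = 0.4480 kg/m.
D = 2.8²/(4π × 23 × 0.4480²) = 0.135 m²/day.

0.135 m²/day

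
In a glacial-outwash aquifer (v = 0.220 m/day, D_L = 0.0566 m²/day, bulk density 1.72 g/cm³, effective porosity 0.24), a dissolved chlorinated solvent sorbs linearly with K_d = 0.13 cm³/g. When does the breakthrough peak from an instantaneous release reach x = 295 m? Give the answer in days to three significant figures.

2590 days

Retardation factor R = 1 + ρ_b·K_d/n = 1 + 1.72 × 0.13/0.24 = 1.932.
Sorption retards both mechanisms: v_R = v/R = 0.1139 m/day, D_R = D/R = 0.02930 m²/day.
Peak time from v_R²t² + 2D_R t − x² = 0: t = (√(D_R² + v_R²x²) − D_R)/v_R².
√(D_R² + v_R²x²) = √(0.02930² + 0.1139² × 295²) = 33.60; v_R² = 0.01297.
t = (33.60 − 0.02930)/0.01297 = 2590 days.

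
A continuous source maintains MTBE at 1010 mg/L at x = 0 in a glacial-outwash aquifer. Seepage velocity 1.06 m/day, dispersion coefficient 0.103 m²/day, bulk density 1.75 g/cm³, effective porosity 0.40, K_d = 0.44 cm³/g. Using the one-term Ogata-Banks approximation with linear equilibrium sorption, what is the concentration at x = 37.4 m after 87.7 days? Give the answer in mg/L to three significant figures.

12.0 mg/L

Retardation factor R = 1 + ρ_b·K_d/n = 1 + 1.75 × 0.44/0.40 = 2.925.
Sorption retards both mechanisms: v_R = v/R = 0.3624 m/day, D_R = D/R = 0.03521 m²/day.
v_R·t = 0.3624 × 87.7 = 31.78248 m; 2√(D_R t) = 3.514 m; argument = (37.4 − 31.78248)/3.514 = 1.599.
C = C₀ × ½·erfc(1.599) = 1010 × 0.01187 = 12.0 mg/L.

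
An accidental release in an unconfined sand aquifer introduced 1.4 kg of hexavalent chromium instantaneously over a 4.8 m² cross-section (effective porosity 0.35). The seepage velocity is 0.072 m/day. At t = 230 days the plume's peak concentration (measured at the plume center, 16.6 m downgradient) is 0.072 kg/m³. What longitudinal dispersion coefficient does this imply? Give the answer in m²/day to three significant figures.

At the plume center C_max = M/(n_e·A·√(4πDt)), so D = M²/(4πt·(n_e·A·C_max)²).
n_e·A·C_max = 0.35 × 4.8 × 0.072 = 0.1210 kg/m.
D = 1.4²/(4π × 230 × 0.1210²) = 0.0463 m²/day.

0.0463 m²/day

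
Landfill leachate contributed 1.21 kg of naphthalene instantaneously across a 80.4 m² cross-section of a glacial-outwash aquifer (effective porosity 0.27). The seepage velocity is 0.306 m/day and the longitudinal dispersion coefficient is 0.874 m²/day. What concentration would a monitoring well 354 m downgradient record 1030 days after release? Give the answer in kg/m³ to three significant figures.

0.000345 kg/m³

For an instantaneous plane source, C(x,t) = M/(n_e·A·√(4πDt)) · exp(−(x−vt)²/(4Dt)), with n_e·A the pore (flow) area.
Plume center vt = 0.306 × 1030 = 315.18 m, so the well at 354 m is 38.82 m downgradient of the peak.
√(4πDt) = 106.4 m, giving peak height M/(n_e·A·√(4πDt)) = 1.21/(0.27 × 80.4 × 106.4) = 0.0005239 kg/m³.
(x−vt)²/(4Dt) = (38.82)²/(4 × 0.874 × 1030) = 0.4185; exp(−0.4185) = 0.6580.
C = 0.0005239 × 0.6580 = 0.000345 kg/m³.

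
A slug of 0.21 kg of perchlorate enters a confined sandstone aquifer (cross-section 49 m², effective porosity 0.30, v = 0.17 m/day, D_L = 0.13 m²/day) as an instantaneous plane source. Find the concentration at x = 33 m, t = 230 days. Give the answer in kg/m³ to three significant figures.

For an instantaneous plane source, C(x,t) = M/(n_e·A·√(4πDt)) · exp(−(x−vt)²/(4Dt)), with n_e·A the pore (flow) area.
Plume center vt = 0.17 × 230 = 39.1 m, so the well at 33 m is 6.1 m upgradient of the peak.
√(4πDt) = 19.38 m, giving peak height M/(n_e·A·√(4πDt)) = 0.21/(0.30 × 49 × 19.38) = 0.0007371 kg/m³.
(x−vt)²/(4Dt) = (-6.1)²/(4 × 0.13 × 230) = 0.3111; exp(−0.3111) = 0.7326.
C = 0.0007371 × 0.7326 = 0.000540 kg/m³.

0.000540 kg/m³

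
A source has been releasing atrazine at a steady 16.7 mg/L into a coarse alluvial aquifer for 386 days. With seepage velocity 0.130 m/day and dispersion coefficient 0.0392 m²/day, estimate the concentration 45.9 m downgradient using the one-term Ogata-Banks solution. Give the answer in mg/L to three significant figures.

For a continuous step input, C/C₀ ≈ ½·erfc((x−vt)/(2√(Dt))).
vt = 0.130 × 386 = 50.18 m and 2√(Dt) = 2√(0.0392 × 386) = 7.780 m.
Argument (x−vt)/(2√(Dt)) = (45.9 − 50.18)/7.780 = -0.5501; ½·erfc(-0.5501) = 0.7817.
C = 16.7 × 0.7817 = 13.1 mg/L.

13.1 mg/L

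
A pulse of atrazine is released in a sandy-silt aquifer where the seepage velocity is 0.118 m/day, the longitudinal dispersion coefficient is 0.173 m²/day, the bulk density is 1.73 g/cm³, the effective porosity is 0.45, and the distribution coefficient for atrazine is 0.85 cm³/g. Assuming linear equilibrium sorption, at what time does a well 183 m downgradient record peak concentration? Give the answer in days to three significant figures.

Retardation factor R = 1 + ρ_b·K_d/n = 1 + 1.73 × 0.85/0.45 = 4.268.
Sorption retards both mechanisms: v_R = v/R = 0.02765 m/day, D_R = D/R = 0.04053 m²/day.
Peak time from v_R²t² + 2D_R t − x² = 0: t = (√(D_R² + v_R²x²) − D_R)/v_R².
√(D_R² + v_R²x²) = √(0.04053² + 0.02765² × 183²) = 5.060; v_R² = 0.0007645.
t = (5.060 − 0.04053)/0.0007645 = 6570 days.

6570 days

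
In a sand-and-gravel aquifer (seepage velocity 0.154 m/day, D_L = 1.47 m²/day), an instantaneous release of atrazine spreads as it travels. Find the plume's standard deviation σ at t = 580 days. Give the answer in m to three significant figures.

41.3 m

Dispersive spreading gives a Gaussian with σ² = 2Dt; advection only shifts the center.
σ = √(2 × 1.47 × 580) = 41.3 m.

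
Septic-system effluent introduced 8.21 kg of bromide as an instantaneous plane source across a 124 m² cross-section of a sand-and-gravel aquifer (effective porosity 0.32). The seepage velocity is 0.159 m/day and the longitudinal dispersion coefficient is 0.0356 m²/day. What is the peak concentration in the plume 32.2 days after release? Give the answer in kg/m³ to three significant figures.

0.0545 kg/m³

The peak of an instantaneous 1D plume sits at x = vt; there the Gaussian factor is 1 and C_max = M/(n_e·A·√(4πDt)), where n_e·A is the pore area the mass is dissolved in.
√(4πDt) = √(4π × 0.0356 × 32.2) = 3.795 m, so C_max = 8.21/(0.32 × 124 × 3.795) = 0.0545 kg/m³.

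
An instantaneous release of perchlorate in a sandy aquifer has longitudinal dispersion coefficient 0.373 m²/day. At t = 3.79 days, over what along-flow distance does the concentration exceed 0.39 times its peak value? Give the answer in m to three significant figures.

The plume is Gaussian with σ = √(2Dt) = √(2 × 0.373 × 3.79) = 1.681 m.
C/C_peak = exp(−Δx²/(2σ²)) = 0.39 ⇒ Δx = σ·√(−2 ln 0.39) = 1.681 × 1.372 = 2.306 m.
Width = 2Δx = 4.61 m.

4.61 m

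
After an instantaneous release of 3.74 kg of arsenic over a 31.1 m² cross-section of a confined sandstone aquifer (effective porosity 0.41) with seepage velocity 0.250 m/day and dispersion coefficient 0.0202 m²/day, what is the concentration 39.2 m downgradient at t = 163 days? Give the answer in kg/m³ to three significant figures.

For an instantaneous plane source, C(x,t) = M/(n_e·A·√(4πDt)) · exp(−(x−vt)²/(4Dt)), with n_e·A the pore (flow) area.
Plume center vt = 0.250 × 163 = 40.75 m, so the well at 39.2 m is 1.55 m upgradient of the peak.
√(4πDt) = 6.432 m, giving peak height M/(n_e·A·√(4πDt)) = 3.74/(0.41 × 31.1 × 6.432) = 0.04560 kg/m³.
(x−vt)²/(4Dt) = (-1.55)²/(4 × 0.0202 × 163) = 0.1824; exp(−0.1824) = 0.8333.
C = 0.04560 × 0.8333 = 0.0380 kg/m³.

0.0380 kg/m³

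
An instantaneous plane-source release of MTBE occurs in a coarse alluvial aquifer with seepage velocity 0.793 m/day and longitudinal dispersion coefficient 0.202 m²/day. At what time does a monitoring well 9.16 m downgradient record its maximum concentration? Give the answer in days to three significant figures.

11.2 days

For the 1D instantaneous-source solution, setting ∂C/∂t = 0 at fixed x gives v²t² + 2Dt − x² = 0, so t = (√(D² + v²x²) − D)/v².
√(D² + v²x²) = √(0.202² + 0.793² × 9.16²) = 7.267; v² = 0.628849.
t = (7.267 − 0.202)/0.628849 = 11.2 days (vs. the pure-advection estimate x/v = 11.6 d).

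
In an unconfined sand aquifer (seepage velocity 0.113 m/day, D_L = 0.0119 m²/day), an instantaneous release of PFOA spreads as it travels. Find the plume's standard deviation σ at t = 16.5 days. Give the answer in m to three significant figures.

0.627 m

Dispersive spreading gives a Gaussian with σ² = 2Dt; advection only shifts the center.
σ = √(2 × 0.0119 × 16.5) = 0.627 m.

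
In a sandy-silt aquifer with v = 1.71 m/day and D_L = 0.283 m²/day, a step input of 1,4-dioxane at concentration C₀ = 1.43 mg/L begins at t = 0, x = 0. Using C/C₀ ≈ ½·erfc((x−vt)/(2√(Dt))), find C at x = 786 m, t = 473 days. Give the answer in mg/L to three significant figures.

1.31 mg/L

For a continuous step input, C/C₀ ≈ ½·erfc((x−vt)/(2√(Dt))).
vt = 1.71 × 473 = 808.83 m and 2√(Dt) = 2√(0.283 × 473) = 23.14 m.
Argument (x−vt)/(2√(Dt)) = (786 − 808.83)/23.14 = -0.9866; ½·erfc(-0.9866) = 0.9185.
C = 1.43 × 0.9185 = 1.31 mg/L.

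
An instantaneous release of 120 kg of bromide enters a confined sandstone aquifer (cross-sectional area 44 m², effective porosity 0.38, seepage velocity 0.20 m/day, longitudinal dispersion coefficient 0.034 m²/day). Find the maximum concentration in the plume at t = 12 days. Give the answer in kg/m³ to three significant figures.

The peak of an instantaneous 1D plume sits at x = vt; there the Gaussian factor is 1 and C_max = M/(n_e·A·√(4πDt)), where n_e·A is the pore area the mass is dissolved in.
√(4πDt) = √(4π × 0.034 × 12) = 2.264 m, so C_max = 120/(0.38 × 44 × 2.264) = 3.17 kg/m³.

3.17 kg/m³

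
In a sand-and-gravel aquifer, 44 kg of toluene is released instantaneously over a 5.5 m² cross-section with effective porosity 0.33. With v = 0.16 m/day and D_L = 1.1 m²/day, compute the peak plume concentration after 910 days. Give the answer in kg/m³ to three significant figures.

0.216 kg/m³

The peak of an instantaneous 1D plume sits at x = vt; there the Gaussian factor is 1 and C_max = M/(n_e·A·√(4πDt)), where n_e·A is the pore area the mass is dissolved in.
√(4πDt) = √(4π × 1.1 × 910) = 112.2 m, so C_max = 44/(0.33 × 5.5 × 112.2) = 0.216 kg/m³.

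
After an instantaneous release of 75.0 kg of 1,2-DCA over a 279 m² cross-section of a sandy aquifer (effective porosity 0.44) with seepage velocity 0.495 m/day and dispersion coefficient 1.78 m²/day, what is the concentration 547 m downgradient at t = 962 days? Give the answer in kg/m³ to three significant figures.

For an instantaneous plane source, C(x,t) = M/(n_e·A·√(4πDt)) · exp(−(x−vt)²/(4Dt)), with n_e·A the pore (flow) area.
Plume center vt = 0.495 × 962 = 476.19 m, so the well at 547 m is 70.81 m downgradient of the peak.
√(4πDt) = 146.7 m, giving peak height M/(n_e·A·√(4πDt)) = 75.0/(0.44 × 279 × 146.7) = 0.004165 kg/m³.
(x−vt)²/(4Dt) = (70.81)²/(4 × 1.78 × 962) = 0.7320; exp(−0.7320) = 0.4809.
C = 0.004165 × 0.4809 = 0.00200 kg/m³.

0.00200 kg/m³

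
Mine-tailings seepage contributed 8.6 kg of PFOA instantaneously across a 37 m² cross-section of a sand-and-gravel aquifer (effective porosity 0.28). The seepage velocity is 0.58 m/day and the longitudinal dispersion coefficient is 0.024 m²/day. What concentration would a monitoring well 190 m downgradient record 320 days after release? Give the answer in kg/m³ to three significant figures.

For an instantaneous plane source, C(x,t) = M/(n_e·A·√(4πDt)) · exp(−(x−vt)²/(4Dt)), with n_e·A the pore (flow) area.
Plume center vt = 0.58 × 320 = 185.6 m, so the well at 190 m is 4.4 m downgradient of the peak.
√(4πDt) = 9.824 m, giving peak height M/(n_e·A·√(4πDt)) = 8.6/(0.28 × 37 × 9.824) = 0.08450 kg/m³.
(x−vt)²/(4Dt) = (4.4)²/(4 × 0.024 × 320) = 0.6302; exp(−0.6302) = 0.5325.
C = 0.08450 × 0.5325 = 0.0450 kg/m³.

0.0450 kg/m³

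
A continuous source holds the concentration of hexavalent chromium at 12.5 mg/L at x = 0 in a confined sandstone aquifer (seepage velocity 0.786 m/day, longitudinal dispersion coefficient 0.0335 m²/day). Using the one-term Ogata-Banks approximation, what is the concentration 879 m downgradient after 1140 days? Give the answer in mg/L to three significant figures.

12.2 mg/L

For a continuous step input, C/C₀ ≈ ½·erfc((x−vt)/(2√(Dt))).
vt = 0.786 × 1140 = 896.04 m and 2√(Dt) = 2√(0.0335 × 1140) = 12.36 m.
Argument (x−vt)/(2√(Dt)) = (879 − 896.04)/12.36 = -1.379; ½·erfc(-1.379) = 0.9744.
C = 12.5 × 0.9744 = 12.2 mg/L.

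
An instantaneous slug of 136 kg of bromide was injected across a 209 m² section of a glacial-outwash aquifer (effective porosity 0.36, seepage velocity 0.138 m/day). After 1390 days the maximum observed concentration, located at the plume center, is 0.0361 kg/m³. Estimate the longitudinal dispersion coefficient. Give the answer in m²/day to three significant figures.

0.144 m²/day

At the plume center C_max = M/(n_e·A·√(4πDt)), so D = M²/(4πt·(n_e·A·C_max)²).
n_e·A·C_max = 0.36 × 209 × 0.0361 = 2.716 kg/m.
D = 136²/(4π × 1390 × 2.716²) = 0.144 m²/day.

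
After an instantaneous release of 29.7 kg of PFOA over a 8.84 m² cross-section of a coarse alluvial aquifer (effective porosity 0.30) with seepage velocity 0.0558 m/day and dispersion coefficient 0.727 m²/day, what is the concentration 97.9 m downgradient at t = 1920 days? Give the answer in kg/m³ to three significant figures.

For an instantaneous plane source, C(x,t) = M/(n_e·A·√(4πDt)) · exp(−(x−vt)²/(4Dt)), with n_e·A the pore (flow) area.
Plume center vt = 0.0558 × 1920 = 107.136 m, so the well at 97.9 m is 9.236 m upgradient of the peak.
√(4πDt) = 132.4 m, giving peak height M/(n_e·A·√(4πDt)) = 29.7/(0.30 × 8.84 × 132.4) = 0.08459 kg/m³.
(x−vt)²/(4Dt) = (-9.236)²/(4 × 0.727 × 1920) = 0.01528; exp(−0.01528) = 0.9848.
C = 0.08459 × 0.9848 = 0.0833 kg/m³.

0.0833 kg/m³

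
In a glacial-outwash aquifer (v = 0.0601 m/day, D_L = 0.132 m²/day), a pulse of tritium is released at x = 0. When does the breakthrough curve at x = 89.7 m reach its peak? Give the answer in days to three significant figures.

For the 1D instantaneous-source solution, setting ∂C/∂t = 0 at fixed x gives v²t² + 2Dt − x² = 0, so t = (√(D² + v²x²) − D)/v².
√(D² + v²x²) = √(0.132² + 0.0601² × 89.7²) = 5.393; v² = 0.00361201.
t = (5.393 − 0.132)/0.00361201 = 1460 days (vs. the pure-advection estimate x/v = 1490 d).

1460 days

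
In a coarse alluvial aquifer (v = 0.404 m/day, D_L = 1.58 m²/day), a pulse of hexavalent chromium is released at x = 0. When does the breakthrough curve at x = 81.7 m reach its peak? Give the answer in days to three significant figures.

For the 1D instantaneous-source solution, setting ∂C/∂t = 0 at fixed x gives v²t² + 2Dt − x² = 0, so t = (√(D² + v²x²) − D)/v².
√(D² + v²x²) = √(1.58² + 0.404² × 81.7²) = 33.04; v² = 0.163216.
t = (33.04 − 1.58)/0.163216 = 193 days (vs. the pure-advection estimate x/v = 202 d).

193 days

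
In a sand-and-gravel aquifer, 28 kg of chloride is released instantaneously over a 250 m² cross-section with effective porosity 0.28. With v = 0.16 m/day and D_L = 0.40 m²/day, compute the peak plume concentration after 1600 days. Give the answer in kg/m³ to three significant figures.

The peak of an instantaneous 1D plume sits at x = vt; there the Gaussian factor is 1 and C_max = M/(n_e·A·√(4πDt)), where n_e·A is the pore area the mass is dissolved in.
√(4πDt) = √(4π × 0.40 × 1600) = 89.68 m, so C_max = 28/(0.28 × 250 × 89.68) = 0.00446 kg/m³.

0.00446 kg/m³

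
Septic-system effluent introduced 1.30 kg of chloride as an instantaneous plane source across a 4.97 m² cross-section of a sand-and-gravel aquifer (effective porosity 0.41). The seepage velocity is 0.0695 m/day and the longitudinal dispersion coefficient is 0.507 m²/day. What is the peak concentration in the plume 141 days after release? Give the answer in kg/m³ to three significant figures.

0.0213 kg/m³

The peak of an instantaneous 1D plume sits at x = vt; there the Gaussian factor is 1 and C_max = M/(n_e·A·√(4πDt)), where n_e·A is the pore area the mass is dissolved in.
√(4πDt) = √(4π × 0.507 × 141) = 29.97 m, so C_max = 1.30/(0.41 × 4.97 × 29.97) = 0.0213 kg/m³.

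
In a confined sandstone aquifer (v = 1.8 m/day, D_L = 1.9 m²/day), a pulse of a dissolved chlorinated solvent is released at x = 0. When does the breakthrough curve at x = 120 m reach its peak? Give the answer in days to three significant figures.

66.1 days

For the 1D instantaneous-source solution, setting ∂C/∂t = 0 at fixed x gives v²t² + 2Dt − x² = 0, so t = (√(D² + v²x²) − D)/v².
√(D² + v²x²) = √(1.9² + 1.8² × 120²) = 216.0; v² = 3.24.
t = (216.0 − 1.9)/3.24 = 66.1 days (vs. the pure-advection estimate x/v = 66.7 d).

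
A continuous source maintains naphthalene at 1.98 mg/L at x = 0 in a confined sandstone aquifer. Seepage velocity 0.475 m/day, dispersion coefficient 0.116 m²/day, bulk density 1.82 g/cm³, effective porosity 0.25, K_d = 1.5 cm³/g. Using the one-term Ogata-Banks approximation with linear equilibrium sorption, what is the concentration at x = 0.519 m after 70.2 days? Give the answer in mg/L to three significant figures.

Retardation factor R = 1 + ρ_b·K_d/n = 1 + 1.82 × 1.5/0.25 = 11.92.
Sorption retards both mechanisms: v_R = v/R = 0.03985 m/day, D_R = D/R = 0.009732 m²/day.
v_R·t = 0.03985 × 70.2 = 2.79747 m; 2√(D_R t) = 1.653 m; argument = (0.519 − 2.79747)/1.653 = -1.378.
C = C₀ × ½·erfc(-1.378) = 1.98 × 0.9743 = 1.93 mg/L.

1.93 mg/L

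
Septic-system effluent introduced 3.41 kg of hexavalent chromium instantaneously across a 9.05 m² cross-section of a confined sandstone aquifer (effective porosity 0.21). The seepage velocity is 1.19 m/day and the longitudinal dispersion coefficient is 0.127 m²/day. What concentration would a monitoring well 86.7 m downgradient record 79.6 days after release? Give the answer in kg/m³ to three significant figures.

For an instantaneous plane source, C(x,t) = M/(n_e·A·√(4πDt)) · exp(−(x−vt)²/(4Dt)), with n_e·A the pore (flow) area.
Plume center vt = 1.19 × 79.6 = 94.724 m, so the well at 86.7 m is 8.024 m upgradient of the peak.
√(4πDt) = 11.27 m, giving peak height M/(n_e·A·√(4πDt)) = 3.41/(0.21 × 9.05 × 11.27) = 0.1592 kg/m³.
(x−vt)²/(4Dt) = (-8.024)²/(4 × 0.127 × 79.6) = 1.592; exp(−1.592) = 0.2035.
C = 0.1592 × 0.2035 = 0.0324 kg/m³.

0.0324 kg/m³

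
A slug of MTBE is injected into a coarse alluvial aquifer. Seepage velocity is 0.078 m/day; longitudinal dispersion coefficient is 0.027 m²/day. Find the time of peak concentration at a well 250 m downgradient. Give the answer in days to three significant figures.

3200 days

For the 1D instantaneous-source solution, setting ∂C/∂t = 0 at fixed x gives v²t² + 2Dt − x² = 0, so t = (√(D² + v²x²) − D)/v².
√(D² + v²x²) = √(0.027² + 0.078² × 250²) = 19.50; v² = 0.006084.
t = (19.50 − 0.027)/0.006084 = 3200 days (vs. the pure-advection estimate x/v = 3210 d).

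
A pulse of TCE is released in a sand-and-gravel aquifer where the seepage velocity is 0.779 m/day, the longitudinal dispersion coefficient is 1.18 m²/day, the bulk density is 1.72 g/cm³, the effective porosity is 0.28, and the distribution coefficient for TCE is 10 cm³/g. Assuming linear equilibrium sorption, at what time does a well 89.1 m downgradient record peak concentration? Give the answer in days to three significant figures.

7020 days

Retardation factor R = 1 + ρ_b·K_d/n = 1 + 1.72 × 10/0.28 = 62.43.
Sorption retards both mechanisms: v_R = v/R = 0.01248 m/day, D_R = D/R = 0.01890 m²/day.
Peak time from v_R²t² + 2D_R t − x² = 0: t = (√(D_R² + v_R²x²) − D_R)/v_R².
√(D_R² + v_R²x²) = √(0.01890² + 0.01248² × 89.1²) = 1.112; v_R² = 0.0001558.
t = (1.112 − 0.01890)/0.0001558 = 7020 days.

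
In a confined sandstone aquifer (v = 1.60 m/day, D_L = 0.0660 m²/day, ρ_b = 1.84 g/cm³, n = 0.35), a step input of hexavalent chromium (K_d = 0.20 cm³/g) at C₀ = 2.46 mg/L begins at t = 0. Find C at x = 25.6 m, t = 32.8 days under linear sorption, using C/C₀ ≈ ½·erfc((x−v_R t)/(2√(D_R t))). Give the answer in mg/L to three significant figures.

1.22 mg/L

Retardation factor R = 1 + ρ_b·K_d/n = 1 + 1.84 × 0.20/0.35 = 2.051.
Sorption retards both mechanisms: v_R = v/R = 0.7801 m/day, D_R = D/R = 0.03218 m²/day.
v_R·t = 0.7801 × 32.8 = 25.58728 m; 2√(D_R t) = 2.055 m; argument = (25.6 − 25.58728)/2.055 = 0.006190.
C = C₀ × ½·erfc(0.006190) = 2.46 × 0.4965 = 1.22 mg/L.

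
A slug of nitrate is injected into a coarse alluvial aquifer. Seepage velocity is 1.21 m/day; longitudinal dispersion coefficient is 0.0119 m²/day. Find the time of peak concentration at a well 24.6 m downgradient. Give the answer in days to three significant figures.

For the 1D instantaneous-source solution, setting ∂C/∂t = 0 at fixed x gives v²t² + 2Dt − x² = 0, so t = (√(D² + v²x²) − D)/v².
√(D² + v²x²) = √(0.0119² + 1.21² × 24.6²) = 29.77; v² = 1.4641.
t = (29.77 − 0.0119)/1.4641 = 20.3 days (vs. the pure-advection estimate x/v = 20.3 d).

20.3 days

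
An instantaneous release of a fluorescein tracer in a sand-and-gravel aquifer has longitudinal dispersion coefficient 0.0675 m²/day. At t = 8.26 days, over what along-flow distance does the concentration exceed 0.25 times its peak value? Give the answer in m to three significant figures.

3.52 m

The plume is Gaussian with σ = √(2Dt) = √(2 × 0.0675 × 8.26) = 1.056 m.
C/C_peak = exp(−Δx²/(2σ²)) = 0.25 ⇒ Δx = σ·√(−2 ln 0.25) = 1.056 × 1.665 = 1.758 m.
Width = 2Δx = 3.52 m.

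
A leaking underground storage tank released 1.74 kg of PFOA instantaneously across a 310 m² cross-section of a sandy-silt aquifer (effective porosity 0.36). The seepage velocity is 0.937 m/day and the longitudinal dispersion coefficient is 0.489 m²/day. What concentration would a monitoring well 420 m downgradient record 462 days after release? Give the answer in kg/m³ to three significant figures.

0.000243 kg/m³

For an instantaneous plane source, C(x,t) = M/(n_e·A·√(4πDt)) · exp(−(x−vt)²/(4Dt)), with n_e·A the pore (flow) area.
Plume center vt = 0.937 × 462 = 432.894 m, so the well at 420 m is 12.894 m upgradient of the peak.
√(4πDt) = 53.28 m, giving peak height M/(n_e·A·√(4πDt)) = 1.74/(0.36 × 310 × 53.28) = 0.0002926 kg/m³.
(x−vt)²/(4Dt) = (-12.894)²/(4 × 0.489 × 462) = 0.1840; exp(−0.1840) = 0.8319.
C = 0.0002926 × 0.8319 = 0.000243 kg/m³.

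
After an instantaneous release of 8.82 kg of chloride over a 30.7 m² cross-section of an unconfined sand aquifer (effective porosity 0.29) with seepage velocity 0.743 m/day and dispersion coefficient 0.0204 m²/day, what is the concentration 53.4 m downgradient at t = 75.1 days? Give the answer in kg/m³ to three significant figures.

For an instantaneous plane source, C(x,t) = M/(n_e·A·√(4πDt)) · exp(−(x−vt)²/(4Dt)), with n_e·A the pore (flow) area.
Plume center vt = 0.743 × 75.1 = 55.7993 m, so the well at 53.4 m is 2.3993 m upgradient of the peak.
√(4πDt) = 4.388 m, giving peak height M/(n_e·A·√(4πDt)) = 8.82/(0.29 × 30.7 × 4.388) = 0.2258 kg/m³.
(x−vt)²/(4Dt) = (-2.3993)²/(4 × 0.0204 × 75.1) = 0.9394; exp(−0.9394) = 0.3909.
C = 0.2258 × 0.3909 = 0.0883 kg/m³.

0.0883 kg/m³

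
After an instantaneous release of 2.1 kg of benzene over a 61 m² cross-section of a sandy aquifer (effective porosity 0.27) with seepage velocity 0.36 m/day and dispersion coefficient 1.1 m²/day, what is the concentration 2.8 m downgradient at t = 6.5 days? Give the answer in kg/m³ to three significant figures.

0.0134 kg/m³

For an instantaneous plane source, C(x,t) = M/(n_e·A·√(4πDt)) · exp(−(x−vt)²/(4Dt)), with n_e·A the pore (flow) area.
Plume center vt = 0.36 × 6.5 = 2.34 m, so the well at 2.8 m is 0.46 m downgradient of the peak.
√(4πDt) = 9.479 m, giving peak height M/(n_e·A·√(4πDt)) = 2.1/(0.27 × 61 × 9.479) = 0.01345 kg/m³.
(x−vt)²/(4Dt) = (0.46)²/(4 × 1.1 × 6.5) = 0.007399; exp(−0.007399) = 0.9926.
C = 0.01345 × 0.9926 = 0.0134 kg/m³.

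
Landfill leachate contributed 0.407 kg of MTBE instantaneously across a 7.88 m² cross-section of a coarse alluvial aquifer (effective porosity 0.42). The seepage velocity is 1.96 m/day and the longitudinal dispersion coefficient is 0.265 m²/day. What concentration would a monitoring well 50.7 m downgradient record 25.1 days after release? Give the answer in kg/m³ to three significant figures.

0.0124 kg/m³

For an instantaneous plane source, C(x,t) = M/(n_e·A·√(4πDt)) · exp(−(x−vt)²/(4Dt)), with n_e·A the pore (flow) area.
Plume center vt = 1.96 × 25.1 = 49.196 m, so the well at 50.7 m is 1.504 m downgradient of the peak.
√(4πDt) = 9.142 m, giving peak height M/(n_e·A·√(4πDt)) = 0.407/(0.42 × 7.88 × 9.142) = 0.01345 kg/m³.
(x−vt)²/(4Dt) = (1.504)²/(4 × 0.265 × 25.1) = 0.08502; exp(−0.08502) = 0.9185.
C = 0.01345 × 0.9185 = 0.0124 kg/m³.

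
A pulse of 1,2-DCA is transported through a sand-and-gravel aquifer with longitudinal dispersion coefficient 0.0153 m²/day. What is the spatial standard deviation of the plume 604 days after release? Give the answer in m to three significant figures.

Dispersive spreading gives a Gaussian with σ² = 2Dt; advection only shifts the center.
σ = √(2 × 0.0153 × 604) = 4.30 m.

4.30 m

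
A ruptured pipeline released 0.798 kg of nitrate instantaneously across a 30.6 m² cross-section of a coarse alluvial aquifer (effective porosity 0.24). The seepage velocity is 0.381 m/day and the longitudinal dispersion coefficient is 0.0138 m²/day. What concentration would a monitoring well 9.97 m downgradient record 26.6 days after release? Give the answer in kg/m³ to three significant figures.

0.0497 kg/m³

For an instantaneous plane source, C(x,t) = M/(n_e·A·√(4πDt)) · exp(−(x−vt)²/(4Dt)), with n_e·A the pore (flow) area.
Plume center vt = 0.381 × 26.6 = 10.1346 m, so the well at 9.97 m is 0.1646 m upgradient of the peak.
√(4πDt) = 2.148 m, giving peak height M/(n_e·A·√(4πDt)) = 0.798/(0.24 × 30.6 × 2.148) = 0.05059 kg/m³.
(x−vt)²/(4Dt) = (-0.1646)²/(4 × 0.0138 × 26.6) = 0.01845; exp(−0.01845) = 0.9817.
C = 0.05059 × 0.9817 = 0.0497 kg/m³.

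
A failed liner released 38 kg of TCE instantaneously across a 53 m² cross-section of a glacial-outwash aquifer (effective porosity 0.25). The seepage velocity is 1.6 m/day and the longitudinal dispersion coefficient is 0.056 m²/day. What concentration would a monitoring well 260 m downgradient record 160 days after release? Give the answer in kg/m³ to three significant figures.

0.173 kg/m³

For an instantaneous plane source, C(x,t) = M/(n_e·A·√(4πDt)) · exp(−(x−vt)²/(4Dt)), with n_e·A the pore (flow) area.
Plume center vt = 1.6 × 160 = 256 m, so the well at 260 m is 4 m downgradient of the peak.
√(4πDt) = 10.61 m, giving peak height M/(n_e·A·√(4πDt)) = 38/(0.25 × 53 × 10.61) = 0.2703 kg/m³.
(x−vt)²/(4Dt) = (4)²/(4 × 0.056 × 160) = 0.4464; exp(−0.4464) = 0.6399.
C = 0.2703 × 0.6399 = 0.173 kg/m³.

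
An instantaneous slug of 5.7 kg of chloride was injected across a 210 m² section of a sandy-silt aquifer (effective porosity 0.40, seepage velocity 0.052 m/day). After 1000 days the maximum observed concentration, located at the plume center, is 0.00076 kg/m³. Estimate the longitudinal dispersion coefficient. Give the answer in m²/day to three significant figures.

At the plume center C_max = M/(n_e·A·√(4πDt)), so D = M²/(4πt·(n_e·A·C_max)²).
n_e·A·C_max = 0.40 × 210 × 0.00076 = 0.06384 kg/m.
D = 5.7²/(4π × 1000 × 0.06384²) = 0.634 m²/day.

0.634 m²/day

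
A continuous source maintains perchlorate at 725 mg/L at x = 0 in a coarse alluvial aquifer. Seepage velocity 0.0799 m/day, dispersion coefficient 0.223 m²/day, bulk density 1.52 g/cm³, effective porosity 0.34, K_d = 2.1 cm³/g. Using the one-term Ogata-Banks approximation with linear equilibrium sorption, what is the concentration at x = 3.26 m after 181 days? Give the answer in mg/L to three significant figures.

Retardation factor R = 1 + ρ_b·K_d/n = 1 + 1.52 × 2.1/0.34 = 10.39.
Sorption retards both mechanisms: v_R = v/R = 0.007690 m/day, D_R = D/R = 0.02146 m²/day.
v_R·t = 0.007690 × 181 = 1.39189 m; 2√(D_R t) = 3.942 m; argument = (3.26 − 1.39189)/3.942 = 0.4739.
C = C₀ × ½·erfc(0.4739) = 725 × 0.2514 = 182 mg/L.

182 mg/L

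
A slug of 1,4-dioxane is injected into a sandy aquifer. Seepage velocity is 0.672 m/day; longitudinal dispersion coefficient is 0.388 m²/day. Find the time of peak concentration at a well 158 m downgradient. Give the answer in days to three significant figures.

234 days

For the 1D instantaneous-source solution, setting ∂C/∂t = 0 at fixed x gives v²t² + 2Dt − x² = 0, so t = (√(D² + v²x²) − D)/v².
√(D² + v²x²) = √(0.388² + 0.672² × 158²) = 106.2; v² = 0.451584.
t = (106.2 − 0.388)/0.451584 = 234 days (vs. the pure-advection estimate x/v = 235 d).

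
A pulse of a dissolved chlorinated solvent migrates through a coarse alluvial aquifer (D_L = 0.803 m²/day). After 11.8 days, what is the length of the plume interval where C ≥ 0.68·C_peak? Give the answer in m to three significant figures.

7.65 m

The plume is Gaussian with σ = √(2Dt) = √(2 × 0.803 × 11.8) = 4.353 m.
C/C_peak = exp(−Δx²/(2σ²)) = 0.68 ⇒ Δx = σ·√(−2 ln 0.68) = 4.353 × 0.8783 = 3.823 m.
Width = 2Δx = 7.65 m.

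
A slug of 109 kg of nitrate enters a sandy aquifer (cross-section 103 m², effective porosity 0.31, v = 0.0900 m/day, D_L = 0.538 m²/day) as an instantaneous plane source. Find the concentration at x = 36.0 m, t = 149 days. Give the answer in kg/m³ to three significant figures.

0.0219 kg/m³

For an instantaneous plane source, C(x,t) = M/(n_e·A·√(4πDt)) · exp(−(x−vt)²/(4Dt)), with n_e·A the pore (flow) area.
Plume center vt = 0.0900 × 149 = 13.41 m, so the well at 36.0 m is 22.59 m downgradient of the peak.
√(4πDt) = 31.74 m, giving peak height M/(n_e·A·√(4πDt)) = 109/(0.31 × 103 × 31.74) = 0.1076 kg/m³.
(x−vt)²/(4Dt) = (22.59)²/(4 × 0.538 × 149) = 1.591; exp(−1.591) = 0.2037.
C = 0.1076 × 0.2037 = 0.0219 kg/m³.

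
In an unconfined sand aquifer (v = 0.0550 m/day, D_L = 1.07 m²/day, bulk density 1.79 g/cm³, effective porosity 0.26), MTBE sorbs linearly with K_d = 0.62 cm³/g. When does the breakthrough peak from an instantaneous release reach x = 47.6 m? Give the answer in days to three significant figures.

3060 days

Retardation factor R = 1 + ρ_b·K_d/n = 1 + 1.79 × 0.62/0.26 = 5.268.
Sorption retards both mechanisms: v_R = v/R = 0.01044 m/day, D_R = D/R = 0.2031 m²/day.
Peak time from v_R²t² + 2D_R t − x² = 0: t = (√(D_R² + v_R²x²) − D_R)/v_R².
√(D_R² + v_R²x²) = √(0.2031² + 0.01044² × 47.6²) = 0.5368; v_R² = 0.0001090.
t = (0.5368 − 0.2031)/0.0001090 = 3060 days.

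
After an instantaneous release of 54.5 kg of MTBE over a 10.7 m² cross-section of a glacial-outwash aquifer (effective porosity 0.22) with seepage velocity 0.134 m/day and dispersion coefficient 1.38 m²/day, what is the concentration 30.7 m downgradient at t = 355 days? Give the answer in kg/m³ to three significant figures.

0.255 kg/m³

For an instantaneous plane source, C(x,t) = M/(n_e·A·√(4πDt)) · exp(−(x−vt)²/(4Dt)), with n_e·A the pore (flow) area.
Plume center vt = 0.134 × 355 = 47.57 m, so the well at 30.7 m is 16.87 m upgradient of the peak.
√(4πDt) = 78.46 m, giving peak height M/(n_e·A·√(4πDt)) = 54.5/(0.22 × 10.7 × 78.46) = 0.2951 kg/m³.
(x−vt)²/(4Dt) = (-16.87)²/(4 × 1.38 × 355) = 0.1452; exp(−0.1452) = 0.8648.
C = 0.2951 × 0.8648 = 0.255 kg/m³.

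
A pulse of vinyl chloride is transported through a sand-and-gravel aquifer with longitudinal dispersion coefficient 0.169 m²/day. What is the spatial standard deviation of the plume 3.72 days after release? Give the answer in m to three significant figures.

1.12 m

Dispersive spreading gives a Gaussian with σ² = 2Dt; advection only shifts the center.
σ = √(2 × 0.169 × 3.72) = 1.12 m.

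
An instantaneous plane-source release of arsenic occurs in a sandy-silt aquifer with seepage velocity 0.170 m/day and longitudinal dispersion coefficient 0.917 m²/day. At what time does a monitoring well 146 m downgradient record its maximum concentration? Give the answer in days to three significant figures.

828 days

For the 1D instantaneous-source solution, setting ∂C/∂t = 0 at fixed x gives v²t² + 2Dt − x² = 0, so t = (√(D² + v²x²) − D)/v².
√(D² + v²x²) = √(0.917² + 0.170² × 146²) = 24.84; v² = 0.0289.
t = (24.84 − 0.917)/0.0289 = 828 days (vs. the pure-advection estimate x/v = 859 d).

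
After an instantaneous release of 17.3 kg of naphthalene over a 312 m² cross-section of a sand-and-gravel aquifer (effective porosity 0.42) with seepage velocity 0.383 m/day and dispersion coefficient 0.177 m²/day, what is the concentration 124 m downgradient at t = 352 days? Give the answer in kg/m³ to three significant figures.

For an instantaneous plane source, C(x,t) = M/(n_e·A·√(4πDt)) · exp(−(x−vt)²/(4Dt)), with n_e·A the pore (flow) area.
Plume center vt = 0.383 × 352 = 134.816 m, so the well at 124 m is 10.816 m upgradient of the peak.
√(4πDt) = 27.98 m, giving peak height M/(n_e·A·√(4πDt)) = 17.3/(0.42 × 312 × 27.98) = 0.004718 kg/m³.
(x−vt)²/(4Dt) = (-10.816)²/(4 × 0.177 × 352) = 0.4694; exp(−0.4694) = 0.6254.
C = 0.004718 × 0.6254 = 0.00295 kg/m³.

0.00295 kg/m³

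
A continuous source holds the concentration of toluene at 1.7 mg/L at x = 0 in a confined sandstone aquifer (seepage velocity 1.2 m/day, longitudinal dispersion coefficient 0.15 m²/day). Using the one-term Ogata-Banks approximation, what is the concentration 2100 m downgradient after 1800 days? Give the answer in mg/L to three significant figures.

For a continuous step input, C/C₀ ≈ ½·erfc((x−vt)/(2√(Dt))).
vt = 1.2 × 1800 = 2160 m and 2√(Dt) = 2√(0.15 × 1800) = 32.86 m.
Argument (x−vt)/(2√(Dt)) = (2100 − 2160)/32.86 = -1.826; ½·erfc(-1.826) = 0.9951.
C = 1.7 × 0.9951 = 1.69 mg/L.

1.69 mg/L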